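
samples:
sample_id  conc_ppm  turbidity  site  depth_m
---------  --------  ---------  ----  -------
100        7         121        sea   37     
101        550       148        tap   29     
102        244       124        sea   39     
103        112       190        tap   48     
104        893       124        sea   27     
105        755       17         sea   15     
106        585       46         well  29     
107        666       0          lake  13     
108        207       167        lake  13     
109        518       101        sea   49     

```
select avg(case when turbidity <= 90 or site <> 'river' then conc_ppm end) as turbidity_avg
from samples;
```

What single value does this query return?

453.7

sample_id=100: ✓ → 7
sample_id=101: ✓ → 550
sample_id=102: ✓ → 244
sample_id=103: ✓ → 112
sample_id=104: ✓ → 893
sample_id=105: ✓ → 755
sample_id=106: ✓ → 585
sample_id=107: ✓ → 666
sample_id=108: ✓ → 207
sample_id=109: ✓ → 518
turbidity_avg = (7 + 550 + 244 + 112 + 893 + 755 + 585 + 666 + 207 + 518) / 10 = 453.7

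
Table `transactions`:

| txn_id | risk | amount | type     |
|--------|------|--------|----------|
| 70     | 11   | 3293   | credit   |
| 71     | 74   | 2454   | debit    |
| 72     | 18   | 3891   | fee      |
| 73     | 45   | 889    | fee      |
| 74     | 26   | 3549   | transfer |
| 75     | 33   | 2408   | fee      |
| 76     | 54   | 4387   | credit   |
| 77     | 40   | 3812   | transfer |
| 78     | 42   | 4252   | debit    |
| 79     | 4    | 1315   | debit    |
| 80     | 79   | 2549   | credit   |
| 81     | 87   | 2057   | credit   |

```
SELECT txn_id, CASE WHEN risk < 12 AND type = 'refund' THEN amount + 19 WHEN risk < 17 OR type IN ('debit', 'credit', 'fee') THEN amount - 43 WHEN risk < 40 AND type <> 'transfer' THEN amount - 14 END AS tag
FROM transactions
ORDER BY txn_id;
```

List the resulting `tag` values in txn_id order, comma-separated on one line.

txn_id=70: risk < 17 OR type IN ('debit', 'credit', 'fee') → 3250
txn_id=71: risk < 17 OR type IN ('debit', 'credit', 'fee') → 2411
txn_id=72: risk < 17 OR type IN ('debit', 'credit', 'fee') → 3848
txn_id=73: risk < 17 OR type IN ('debit', 'credit', 'fee') → 846
txn_id=74: (no match → NULL) → NULL
txn_id=75: risk < 17 OR type IN ('debit', 'credit', 'fee') → 2365
txn_id=76: risk < 17 OR type IN ('debit', 'credit', 'fee') → 4344
txn_id=77: (no match → NULL) → NULL
txn_id=78: risk < 17 OR type IN ('debit', 'credit', 'fee') → 4209
txn_id=79: risk < 17 OR type IN ('debit', 'credit', 'fee') → 1272
txn_id=80: risk < 17 OR type IN ('debit', 'credit', 'fee') → 2506
txn_id=81: risk < 17 OR type IN ('debit', 'credit', 'fee') → 2014

3250, 2411, 3848, 846, NULL, 2365, 4344, NULL, 4209, 1272, 2506, 2014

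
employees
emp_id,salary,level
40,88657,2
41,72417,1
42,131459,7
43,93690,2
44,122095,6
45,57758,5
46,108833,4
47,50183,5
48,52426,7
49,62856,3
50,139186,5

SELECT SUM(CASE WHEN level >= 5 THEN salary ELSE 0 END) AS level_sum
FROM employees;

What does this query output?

emp_id=40: ✗
emp_id=41: ✗
emp_id=42: ✓ → 131459
emp_id=43: ✗
emp_id=44: ✓ → 122095
emp_id=45: ✓ → 57758
emp_id=46: ✗
emp_id=47: ✓ → 50183
emp_id=48: ✓ → 52426
emp_id=49: ✗
emp_id=50: ✓ → 139186
level_sum = 131459 + 122095 + 57758 + 50183 + 52426 + 139186 = 553107

553107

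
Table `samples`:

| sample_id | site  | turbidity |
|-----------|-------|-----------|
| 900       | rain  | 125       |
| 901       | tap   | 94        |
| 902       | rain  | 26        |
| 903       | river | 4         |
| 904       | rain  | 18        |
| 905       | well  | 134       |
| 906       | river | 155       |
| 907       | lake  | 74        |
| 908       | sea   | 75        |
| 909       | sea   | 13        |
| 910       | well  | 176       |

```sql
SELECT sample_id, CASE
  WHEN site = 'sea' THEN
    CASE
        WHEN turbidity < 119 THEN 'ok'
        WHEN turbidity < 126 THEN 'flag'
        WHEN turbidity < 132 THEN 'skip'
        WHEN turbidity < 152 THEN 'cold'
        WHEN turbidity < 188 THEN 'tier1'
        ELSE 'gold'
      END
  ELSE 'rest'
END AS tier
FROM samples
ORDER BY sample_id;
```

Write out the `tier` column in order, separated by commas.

sample_id=900: site='rain' → outer ELSE → rest
sample_id=901: site='tap' → outer ELSE → rest
sample_id=902: site='rain' → outer ELSE → rest
sample_id=903: site='river' → outer ELSE → rest
sample_id=904: site='rain' → outer ELSE → rest
sample_id=905: site='well' → outer ELSE → rest
sample_id=906: site='river' → outer ELSE → rest
sample_id=907: site='lake' → outer ELSE → rest
sample_id=908: site='sea' → inner[turbidity < 119] → ok
sample_id=909: site='sea' → inner[turbidity < 119] → ok
sample_id=910: site='well' → outer ELSE → rest

rest, rest, rest, rest, rest, rest, rest, rest, ok, ok, rest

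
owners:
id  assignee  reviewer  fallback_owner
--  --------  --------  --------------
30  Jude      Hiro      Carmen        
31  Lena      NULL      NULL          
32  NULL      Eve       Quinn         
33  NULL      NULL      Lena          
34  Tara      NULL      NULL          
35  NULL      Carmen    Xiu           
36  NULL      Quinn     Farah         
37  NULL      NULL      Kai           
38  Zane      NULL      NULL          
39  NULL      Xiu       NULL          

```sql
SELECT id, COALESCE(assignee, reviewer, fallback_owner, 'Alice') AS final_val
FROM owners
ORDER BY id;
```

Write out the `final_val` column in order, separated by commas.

id=30: assignee=Jude → Jude
id=31: assignee=Lena → Lena
id=32: assignee=NULL, reviewer=Eve → Eve
id=33: assignee=NULL, reviewer=NULL, fallback_owner=Lena → Lena
id=34: assignee=Tara → Tara
id=35: assignee=NULL, reviewer=Carmen → Carmen
id=36: assignee=NULL, reviewer=Quinn → Quinn
id=37: assignee=NULL, reviewer=NULL, fallback_owner=Kai → Kai
id=38: assignee=Zane → Zane
id=39: assignee=NULL, reviewer=Xiu → Xiu

Jude, Lena, Eve, Lena, Tara, Carmen, Quinn, Kai, Zane, Xiu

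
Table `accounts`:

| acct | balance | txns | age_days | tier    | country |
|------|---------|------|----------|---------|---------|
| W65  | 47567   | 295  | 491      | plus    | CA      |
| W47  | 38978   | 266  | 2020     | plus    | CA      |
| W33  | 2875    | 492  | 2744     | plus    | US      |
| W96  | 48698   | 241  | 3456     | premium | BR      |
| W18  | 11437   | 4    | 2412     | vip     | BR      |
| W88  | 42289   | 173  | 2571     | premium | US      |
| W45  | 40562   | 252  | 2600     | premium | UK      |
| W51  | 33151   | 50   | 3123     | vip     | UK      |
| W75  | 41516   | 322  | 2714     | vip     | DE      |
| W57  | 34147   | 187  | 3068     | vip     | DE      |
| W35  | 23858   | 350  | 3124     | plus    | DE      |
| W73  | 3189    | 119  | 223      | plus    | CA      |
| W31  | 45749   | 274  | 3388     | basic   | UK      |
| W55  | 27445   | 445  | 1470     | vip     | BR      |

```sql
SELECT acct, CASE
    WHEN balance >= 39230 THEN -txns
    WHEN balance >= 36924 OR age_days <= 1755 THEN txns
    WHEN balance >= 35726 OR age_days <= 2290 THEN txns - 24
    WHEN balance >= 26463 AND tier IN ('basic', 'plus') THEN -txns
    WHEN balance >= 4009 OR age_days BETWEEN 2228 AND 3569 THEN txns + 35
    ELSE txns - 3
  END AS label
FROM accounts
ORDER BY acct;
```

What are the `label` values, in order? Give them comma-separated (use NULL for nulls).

acct=W18: balance >= 4009 OR age_days BETWEEN 2228 AND 3569 → 39
acct=W31: balance >= 39230 → -274
acct=W33: balance >= 4009 OR age_days BETWEEN 2228 AND 3569 → 527
acct=W35: balance >= 4009 OR age_days BETWEEN 2228 AND 3569 → 385
acct=W45: balance >= 39230 → -252
acct=W47: balance >= 36924 OR age_days <= 1755 → 266
acct=W51: balance >= 4009 OR age_days BETWEEN 2228 AND 3569 → 85
acct=W55: balance >= 36924 OR age_days <= 1755 → 445
acct=W57: balance >= 4009 OR age_days BETWEEN 2228 AND 3569 → 222
acct=W65: balance >= 39230 → -295
acct=W73: balance >= 36924 OR age_days <= 1755 → 119
acct=W75: balance >= 39230 → -322
acct=W88: balance >= 39230 → -173
acct=W96: balance >= 39230 → -241

39, -274, 527, 385, -252, 266, 85, 445, 222, -295, 119, -322, -173, -241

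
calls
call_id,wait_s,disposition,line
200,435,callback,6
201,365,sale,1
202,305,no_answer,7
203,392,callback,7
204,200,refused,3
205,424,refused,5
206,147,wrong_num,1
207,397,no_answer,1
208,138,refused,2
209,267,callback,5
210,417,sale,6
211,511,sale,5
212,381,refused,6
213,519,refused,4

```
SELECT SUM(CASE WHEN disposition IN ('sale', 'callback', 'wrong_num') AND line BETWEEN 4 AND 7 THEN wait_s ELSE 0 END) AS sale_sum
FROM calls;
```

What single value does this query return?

2022

call_id=200: ✓ → 435
call_id=201: ✗
call_id=202: ✗
call_id=203: ✓ → 392
call_id=204: ✗
call_id=205: ✗
call_id=206: ✗
call_id=207: ✗
call_id=208: ✗
call_id=209: ✓ → 267
call_id=210: ✓ → 417
call_id=211: ✓ → 511
call_id=212: ✗
call_id=213: ✗
sale_sum = 435 + 392 + 267 + 417 + 511 = 2022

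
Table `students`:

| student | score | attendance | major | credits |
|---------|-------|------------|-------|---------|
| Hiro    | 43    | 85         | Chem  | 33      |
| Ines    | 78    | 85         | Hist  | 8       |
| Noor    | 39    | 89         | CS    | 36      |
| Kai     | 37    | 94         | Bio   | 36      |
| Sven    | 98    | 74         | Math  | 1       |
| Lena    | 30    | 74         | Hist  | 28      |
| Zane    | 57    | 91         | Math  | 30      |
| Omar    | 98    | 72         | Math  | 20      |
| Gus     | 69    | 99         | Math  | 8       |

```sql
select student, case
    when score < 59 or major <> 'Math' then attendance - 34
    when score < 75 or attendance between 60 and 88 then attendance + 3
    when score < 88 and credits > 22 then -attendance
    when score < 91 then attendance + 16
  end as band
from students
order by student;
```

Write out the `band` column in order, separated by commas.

student=Gus: score < 75 or attendance between 60 and 88 → 102
student=Hiro: score < 59 or major <> 'Math' → 51
student=Ines: score < 59 or major <> 'Math' → 51
student=Kai: score < 59 or major <> 'Math' → 60
student=Lena: score < 59 or major <> 'Math' → 40
student=Noor: score < 59 or major <> 'Math' → 55
student=Omar: score < 75 or attendance between 60 and 88 → 75
student=Sven: score < 75 or attendance between 60 and 88 → 77
student=Zane: score < 59 or major <> 'Math' → 57

102, 51, 51, 60, 40, 55, 75, 77, 57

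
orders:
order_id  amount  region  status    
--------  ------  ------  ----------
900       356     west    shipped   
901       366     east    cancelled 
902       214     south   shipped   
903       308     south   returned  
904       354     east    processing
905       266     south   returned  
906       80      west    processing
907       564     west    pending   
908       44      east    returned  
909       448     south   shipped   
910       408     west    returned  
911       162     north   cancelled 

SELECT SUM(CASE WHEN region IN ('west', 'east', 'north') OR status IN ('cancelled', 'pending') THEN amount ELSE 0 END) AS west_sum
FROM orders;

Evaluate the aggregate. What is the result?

order_id=900: ✓ → 356
order_id=901: ✓ → 366
order_id=902: ✗
order_id=903: ✗
order_id=904: ✓ → 354
order_id=905: ✗
order_id=906: ✓ → 80
order_id=907: ✓ → 564
order_id=908: ✓ → 44
order_id=909: ✗
order_id=910: ✓ → 408
order_id=911: ✓ → 162
west_sum = 356 + 366 + 354 + 80 + 564 + 44 + 408 + 162 = 2334

2334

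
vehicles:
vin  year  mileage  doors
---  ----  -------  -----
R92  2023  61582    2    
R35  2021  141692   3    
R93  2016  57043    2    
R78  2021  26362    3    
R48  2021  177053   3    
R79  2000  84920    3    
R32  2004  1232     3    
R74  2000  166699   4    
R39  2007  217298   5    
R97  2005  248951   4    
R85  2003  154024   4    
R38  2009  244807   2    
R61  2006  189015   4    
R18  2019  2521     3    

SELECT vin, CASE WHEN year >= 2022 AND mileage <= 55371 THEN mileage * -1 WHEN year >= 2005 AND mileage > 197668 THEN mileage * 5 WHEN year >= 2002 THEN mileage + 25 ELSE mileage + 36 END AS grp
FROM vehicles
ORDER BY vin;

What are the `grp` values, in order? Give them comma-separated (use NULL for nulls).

2546, 1257, 141717, 1224035, 1086490, 177078, 189040, 166735, 26387, 84956, 154049, 61607, 57068, 1244755

vin=R18: year >= 2002 → 2546
vin=R32: year >= 2002 → 1257
vin=R35: year >= 2002 → 141717
vin=R38: year >= 2005 AND mileage > 197668 → 1224035
vin=R39: year >= 2005 AND mileage > 197668 → 1086490
vin=R48: year >= 2002 → 177078
vin=R61: year >= 2002 → 189040
vin=R74: ELSE → 166735
vin=R78: year >= 2002 → 26387
vin=R79: ELSE → 84956
vin=R85: year >= 2002 → 154049
vin=R92: year >= 2002 → 61607
vin=R93: year >= 2002 → 57068
vin=R97: year >= 2005 AND mileage > 197668 → 1244755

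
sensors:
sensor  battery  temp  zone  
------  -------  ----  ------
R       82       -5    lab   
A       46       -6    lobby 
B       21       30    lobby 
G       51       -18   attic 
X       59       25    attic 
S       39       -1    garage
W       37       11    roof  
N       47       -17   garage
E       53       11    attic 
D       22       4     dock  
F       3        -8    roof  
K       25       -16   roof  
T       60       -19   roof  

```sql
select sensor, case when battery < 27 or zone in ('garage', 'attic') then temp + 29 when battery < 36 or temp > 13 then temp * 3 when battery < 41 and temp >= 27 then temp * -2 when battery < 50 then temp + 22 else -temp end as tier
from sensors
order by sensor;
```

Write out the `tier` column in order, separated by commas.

16, 59, 33, 40, 21, 11, 13, 12, 5, 28, 19, 33, 54

sensor=A: battery < 50 → 16
sensor=B: battery < 27 or zone in ('garage', 'attic') → 59
sensor=D: battery < 27 or zone in ('garage', 'attic') → 33
sensor=E: battery < 27 or zone in ('garage', 'attic') → 40
sensor=F: battery < 27 or zone in ('garage', 'attic') → 21
sensor=G: battery < 27 or zone in ('garage', 'attic') → 11
sensor=K: battery < 27 or zone in ('garage', 'attic') → 13
sensor=N: battery < 27 or zone in ('garage', 'attic') → 12
sensor=R: ELSE → 5
sensor=S: battery < 27 or zone in ('garage', 'attic') → 28
sensor=T: ELSE → 19
sensor=W: battery < 50 → 33
sensor=X: battery < 27 or zone in ('garage', 'attic') → 54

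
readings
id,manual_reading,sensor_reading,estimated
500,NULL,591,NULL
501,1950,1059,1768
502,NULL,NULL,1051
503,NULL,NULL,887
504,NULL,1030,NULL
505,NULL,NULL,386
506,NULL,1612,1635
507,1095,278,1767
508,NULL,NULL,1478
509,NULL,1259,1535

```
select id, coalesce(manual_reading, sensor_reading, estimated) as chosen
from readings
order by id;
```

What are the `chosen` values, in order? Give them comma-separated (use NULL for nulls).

id=500: manual_reading=NULL, sensor_reading=591 → 591
id=501: manual_reading=1950 → 1950
id=502: manual_reading=NULL, sensor_reading=NULL, estimated=1051 → 1051
id=503: manual_reading=NULL, sensor_reading=NULL, estimated=887 → 887
id=504: manual_reading=NULL, sensor_reading=1030 → 1030
id=505: manual_reading=NULL, sensor_reading=NULL, estimated=386 → 386
id=506: manual_reading=NULL, sensor_reading=1612 → 1612
id=507: manual_reading=1095 → 1095
id=508: manual_reading=NULL, sensor_reading=NULL, estimated=1478 → 1478
id=509: manual_reading=NULL, sensor_reading=1259 → 1259

591, 1950, 1051, 887, 1030, 386, 1612, 1095, 1478, 1259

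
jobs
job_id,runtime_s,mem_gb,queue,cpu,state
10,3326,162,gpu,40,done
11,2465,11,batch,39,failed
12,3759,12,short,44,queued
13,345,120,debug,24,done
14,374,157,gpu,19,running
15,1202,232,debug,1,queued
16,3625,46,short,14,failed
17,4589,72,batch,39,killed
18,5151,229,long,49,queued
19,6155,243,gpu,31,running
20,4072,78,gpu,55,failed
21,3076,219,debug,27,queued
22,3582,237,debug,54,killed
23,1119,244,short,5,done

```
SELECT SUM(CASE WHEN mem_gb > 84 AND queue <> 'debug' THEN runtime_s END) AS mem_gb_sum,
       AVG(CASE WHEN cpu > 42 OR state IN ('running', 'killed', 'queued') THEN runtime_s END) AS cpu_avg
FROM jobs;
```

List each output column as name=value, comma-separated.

mem_gb_sum=16125, cpu_avg=3551.1111111111

[mem_gb_sum: mem_gb > 84 AND queue <> 'debug']
job_id=10: ✓ → 3326
job_id=11: ✗
job_id=12: ✗
job_id=13: ✗
job_id=14: ✓ → 374
job_id=15: ✗
job_id=16: ✗
job_id=17: ✗
job_id=18: ✓ → 5151
job_id=19: ✓ → 6155
job_id=20: ✗
job_id=21: ✗
job_id=22: ✗
job_id=23: ✓ → 1119
mem_gb_sum = 3326 + 374 + 5151 + 6155 + 1119 = 16125
—
[cpu_avg: cpu > 42 OR state IN ('running', 'killed', 'queued')]
job_id=10: ✗
job_id=11: ✗
job_id=12: ✓ → 3759
job_id=13: ✗
job_id=14: ✓ → 374
job_id=15: ✓ → 1202
job_id=16: ✗
job_id=17: ✓ → 4589
job_id=18: ✓ → 5151
job_id=19: ✓ → 6155
job_id=20: ✓ → 4072
job_id=21: ✓ → 3076
job_id=22: ✓ → 3582
job_id=23: ✗
cpu_avg = (3759 + 374 + 1202 + 4589 + 5151 + 6155 + 4072 + 3076 + 3582) / 9 = 3551.1111111111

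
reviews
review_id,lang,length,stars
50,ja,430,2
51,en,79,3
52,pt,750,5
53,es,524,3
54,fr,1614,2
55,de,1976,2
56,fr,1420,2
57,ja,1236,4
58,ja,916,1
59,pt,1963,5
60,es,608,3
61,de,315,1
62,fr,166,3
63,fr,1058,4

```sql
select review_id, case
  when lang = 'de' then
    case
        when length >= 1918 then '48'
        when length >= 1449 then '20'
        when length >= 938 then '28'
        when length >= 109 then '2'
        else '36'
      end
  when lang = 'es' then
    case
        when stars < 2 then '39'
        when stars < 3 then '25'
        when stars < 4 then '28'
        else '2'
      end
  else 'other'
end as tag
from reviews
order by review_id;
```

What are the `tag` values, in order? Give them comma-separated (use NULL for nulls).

review_id=50: lang='ja' → outer ELSE → other
review_id=51: lang='en' → outer ELSE → other
review_id=52: lang='pt' → outer ELSE → other
review_id=53: lang='es' → inner[stars < 4] → 28
review_id=54: lang='fr' → outer ELSE → other
review_id=55: lang='de' → inner[length >= 1918] → 48
review_id=56: lang='fr' → outer ELSE → other
review_id=57: lang='ja' → outer ELSE → other
review_id=58: lang='ja' → outer ELSE → other
review_id=59: lang='pt' → outer ELSE → other
review_id=60: lang='es' → inner[stars < 4] → 28
review_id=61: lang='de' → inner[length >= 109] → 2
review_id=62: lang='fr' → outer ELSE → other
review_id=63: lang='fr' → outer ELSE → other

other, other, other, 28, other, 48, other, other, other, other, 28, 2, other, other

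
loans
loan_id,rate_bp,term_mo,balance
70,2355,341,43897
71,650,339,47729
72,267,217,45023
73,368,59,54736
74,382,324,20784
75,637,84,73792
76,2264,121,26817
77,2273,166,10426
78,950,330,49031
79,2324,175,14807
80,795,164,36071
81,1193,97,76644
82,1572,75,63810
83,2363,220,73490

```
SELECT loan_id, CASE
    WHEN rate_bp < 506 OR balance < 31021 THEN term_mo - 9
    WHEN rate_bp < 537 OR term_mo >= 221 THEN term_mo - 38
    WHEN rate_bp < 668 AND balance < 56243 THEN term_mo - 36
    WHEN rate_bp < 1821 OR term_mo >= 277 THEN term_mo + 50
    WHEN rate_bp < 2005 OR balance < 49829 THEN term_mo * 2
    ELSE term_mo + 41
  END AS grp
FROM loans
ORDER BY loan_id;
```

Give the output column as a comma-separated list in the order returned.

303, 301, 208, 50, 315, 134, 112, 157, 292, 166, 214, 147, 125, 261

loan_id=70: rate_bp < 537 OR term_mo >= 221 → 303
loan_id=71: rate_bp < 537 OR term_mo >= 221 → 301
loan_id=72: rate_bp < 506 OR balance < 31021 → 208
loan_id=73: rate_bp < 506 OR balance < 31021 → 50
loan_id=74: rate_bp < 506 OR balance < 31021 → 315
loan_id=75: rate_bp < 1821 OR term_mo >= 277 → 134
loan_id=76: rate_bp < 506 OR balance < 31021 → 112
loan_id=77: rate_bp < 506 OR balance < 31021 → 157
loan_id=78: rate_bp < 537 OR term_mo >= 221 → 292
loan_id=79: rate_bp < 506 OR balance < 31021 → 166
loan_id=80: rate_bp < 1821 OR term_mo >= 277 → 214
loan_id=81: rate_bp < 1821 OR term_mo >= 277 → 147
loan_id=82: rate_bp < 1821 OR term_mo >= 277 → 125
loan_id=83: ELSE → 261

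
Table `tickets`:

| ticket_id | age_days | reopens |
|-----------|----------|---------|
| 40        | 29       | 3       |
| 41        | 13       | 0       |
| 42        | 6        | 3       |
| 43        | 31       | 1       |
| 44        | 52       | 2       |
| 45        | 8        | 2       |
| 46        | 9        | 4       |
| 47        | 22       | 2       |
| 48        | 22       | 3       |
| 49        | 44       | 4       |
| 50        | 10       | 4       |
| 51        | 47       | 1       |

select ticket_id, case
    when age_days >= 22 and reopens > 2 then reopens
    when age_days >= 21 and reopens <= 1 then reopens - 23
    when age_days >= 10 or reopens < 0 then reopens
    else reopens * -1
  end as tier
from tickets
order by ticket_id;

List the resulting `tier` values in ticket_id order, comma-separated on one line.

3, 0, -3, -22, 2, -2, -4, 2, 3, 4, 4, -22

ticket_id=40: age_days >= 22 and reopens > 2 → 3
ticket_id=41: age_days >= 10 or reopens < 0 → 0
ticket_id=42: ELSE → -3
ticket_id=43: age_days >= 21 and reopens <= 1 → -22
ticket_id=44: age_days >= 10 or reopens < 0 → 2
ticket_id=45: ELSE → -2
ticket_id=46: ELSE → -4
ticket_id=47: age_days >= 10 or reopens < 0 → 2
ticket_id=48: age_days >= 22 and reopens > 2 → 3
ticket_id=49: age_days >= 22 and reopens > 2 → 4
ticket_id=50: age_days >= 10 or reopens < 0 → 4
ticket_id=51: age_days >= 21 and reopens <= 1 → -22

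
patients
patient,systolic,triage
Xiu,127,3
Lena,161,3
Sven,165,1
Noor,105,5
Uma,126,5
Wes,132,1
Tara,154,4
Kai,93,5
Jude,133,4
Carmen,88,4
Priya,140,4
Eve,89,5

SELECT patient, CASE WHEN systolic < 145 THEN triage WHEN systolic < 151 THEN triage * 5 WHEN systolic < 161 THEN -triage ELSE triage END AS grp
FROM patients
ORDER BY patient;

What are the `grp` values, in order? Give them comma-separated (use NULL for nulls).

patient=Carmen: systolic < 145 → 4
patient=Eve: systolic < 145 → 5
patient=Jude: systolic < 145 → 4
patient=Kai: systolic < 145 → 5
patient=Lena: ELSE → 3
patient=Noor: systolic < 145 → 5
patient=Priya: systolic < 145 → 4
patient=Sven: ELSE → 1
patient=Tara: systolic < 161 → -4
patient=Uma: systolic < 145 → 5
patient=Wes: systolic < 145 → 1
patient=Xiu: systolic < 145 → 3

4, 5, 4, 5, 3, 5, 4, 1, -4, 5, 1, 3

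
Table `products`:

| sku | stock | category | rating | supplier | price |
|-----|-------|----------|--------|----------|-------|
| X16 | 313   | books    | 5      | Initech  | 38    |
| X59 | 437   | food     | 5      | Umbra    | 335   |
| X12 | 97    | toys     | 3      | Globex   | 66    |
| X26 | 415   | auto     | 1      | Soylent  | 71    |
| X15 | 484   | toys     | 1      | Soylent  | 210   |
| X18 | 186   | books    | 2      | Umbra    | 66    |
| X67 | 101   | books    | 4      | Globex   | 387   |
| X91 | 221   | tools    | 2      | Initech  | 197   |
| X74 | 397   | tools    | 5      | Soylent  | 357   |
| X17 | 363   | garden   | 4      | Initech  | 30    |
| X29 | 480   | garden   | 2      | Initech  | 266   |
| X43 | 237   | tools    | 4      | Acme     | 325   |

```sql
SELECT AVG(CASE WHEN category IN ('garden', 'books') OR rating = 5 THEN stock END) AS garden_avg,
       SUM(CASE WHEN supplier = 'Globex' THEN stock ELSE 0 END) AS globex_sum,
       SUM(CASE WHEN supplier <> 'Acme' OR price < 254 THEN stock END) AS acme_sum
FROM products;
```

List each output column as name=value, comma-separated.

[garden_avg: category IN ('garden', 'books') OR rating = 5]
sku=X16: ✓ → 313
sku=X59: ✓ → 437
sku=X12: ✗
sku=X26: ✗
sku=X15: ✗
sku=X18: ✓ → 186
sku=X67: ✓ → 101
sku=X91: ✗
sku=X74: ✓ → 397
sku=X17: ✓ → 363
sku=X29: ✓ → 480
sku=X43: ✗
garden_avg = (313 + 437 + 186 + 101 + 397 + 363 + 480) / 7 = 325.2857142857
—
[globex_sum: supplier = 'Globex']
sku=X16: ✗
sku=X59: ✗
sku=X12: ✓ → 97
sku=X26: ✗
sku=X15: ✗
sku=X18: ✗
sku=X67: ✓ → 101
sku=X91: ✗
sku=X74: ✗
sku=X17: ✗
sku=X29: ✗
sku=X43: ✗
globex_sum = 97 + 101 = 198
—
[acme_sum: supplier <> 'Acme' OR price < 254]
sku=X16: ✓ → 313
sku=X59: ✓ → 437
sku=X12: ✓ → 97
sku=X26: ✓ → 415
sku=X15: ✓ → 484
sku=X18: ✓ → 186
sku=X67: ✓ → 101
sku=X91: ✓ → 221
sku=X74: ✓ → 397
sku=X17: ✓ → 363
sku=X29: ✓ → 480
sku=X43: ✗
acme_sum = 313 + 437 + 97 + 415 + 484 + 186 + 101 + 221 + 397 + 363 + 480 = 3494

garden_avg=325.2857142857, globex_sum=198, acme_sum=3494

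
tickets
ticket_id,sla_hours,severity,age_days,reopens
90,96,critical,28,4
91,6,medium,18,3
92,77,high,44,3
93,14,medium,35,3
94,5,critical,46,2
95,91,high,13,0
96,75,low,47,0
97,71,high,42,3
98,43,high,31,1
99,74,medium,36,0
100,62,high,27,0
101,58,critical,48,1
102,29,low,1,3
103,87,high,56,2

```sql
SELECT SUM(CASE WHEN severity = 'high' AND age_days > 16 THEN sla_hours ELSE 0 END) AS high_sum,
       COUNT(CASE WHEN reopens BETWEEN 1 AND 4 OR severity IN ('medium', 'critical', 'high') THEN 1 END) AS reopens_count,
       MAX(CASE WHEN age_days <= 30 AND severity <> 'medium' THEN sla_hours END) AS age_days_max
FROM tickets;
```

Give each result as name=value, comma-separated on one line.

high_sum=340, reopens_count=13, age_days_max=96

[high_sum: severity = 'high' AND age_days > 16]
ticket_id=90: ✗
ticket_id=91: ✗
ticket_id=92: ✓ → 77
ticket_id=93: ✗
ticket_id=94: ✗
ticket_id=95: ✗
ticket_id=96: ✗
ticket_id=97: ✓ → 71
ticket_id=98: ✓ → 43
ticket_id=99: ✗
ticket_id=100: ✓ → 62
ticket_id=101: ✗
ticket_id=102: ✗
ticket_id=103: ✓ → 87
high_sum = 77 + 71 + 43 + 62 + 87 = 340
—
[reopens_count: reopens BETWEEN 1 AND 4 OR severity IN ('medium', 'critical', 'high')]
ticket_id=90: ✓ → 1
ticket_id=91: ✓ → 1
ticket_id=92: ✓ → 1
ticket_id=93: ✓ → 1
ticket_id=94: ✓ → 1
ticket_id=95: ✓ → 1
ticket_id=96: ✗
ticket_id=97: ✓ → 1
ticket_id=98: ✓ → 1
ticket_id=99: ✓ → 1
ticket_id=100: ✓ → 1
ticket_id=101: ✓ → 1
ticket_id=102: ✓ → 1
ticket_id=103: ✓ → 1
reopens_count = COUNT(1, 1, 1, 1, 1, 1, 1, 1, 1, 1, 1, 1, 1) = 13
—
[age_days_max: age_days <= 30 AND severity <> 'medium']
ticket_id=90: ✓ → 96
ticket_id=91: ✗
ticket_id=92: ✗
ticket_id=93: ✗
ticket_id=94: ✗
ticket_id=95: ✓ → 91
ticket_id=96: ✗
ticket_id=97: ✗
ticket_id=98: ✗
ticket_id=99: ✗
ticket_id=100: ✓ → 62
ticket_id=101: ✗
ticket_id=102: ✓ → 29
ticket_id=103: ✗
age_days_max = MAX(96, 91, 62, 29) = 96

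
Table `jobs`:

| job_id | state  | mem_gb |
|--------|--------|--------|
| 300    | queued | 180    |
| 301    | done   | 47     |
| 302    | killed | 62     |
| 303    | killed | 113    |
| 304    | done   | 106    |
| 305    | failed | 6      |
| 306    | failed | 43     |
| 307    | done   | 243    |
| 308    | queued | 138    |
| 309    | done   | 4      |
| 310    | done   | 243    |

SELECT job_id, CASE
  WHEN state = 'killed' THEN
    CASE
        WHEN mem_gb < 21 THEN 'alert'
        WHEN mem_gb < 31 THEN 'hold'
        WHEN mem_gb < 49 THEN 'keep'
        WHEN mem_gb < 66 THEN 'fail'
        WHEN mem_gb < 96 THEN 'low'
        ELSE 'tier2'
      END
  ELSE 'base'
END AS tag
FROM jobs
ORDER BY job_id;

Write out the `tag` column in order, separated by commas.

base, base, fail, tier2, base, base, base, base, base, base, base

job_id=300: state='queued' → outer ELSE → base
job_id=301: state='done' → outer ELSE → base
job_id=302: state='killed' → inner[mem_gb < 66] → fail
job_id=303: state='killed' → inner[ELSE] → tier2
job_id=304: state='done' → outer ELSE → base
job_id=305: state='failed' → outer ELSE → base
job_id=306: state='failed' → outer ELSE → base
job_id=307: state='done' → outer ELSE → base
job_id=308: state='queued' → outer ELSE → base
job_id=309: state='done' → outer ELSE → base
job_id=310: state='done' → outer ELSE → base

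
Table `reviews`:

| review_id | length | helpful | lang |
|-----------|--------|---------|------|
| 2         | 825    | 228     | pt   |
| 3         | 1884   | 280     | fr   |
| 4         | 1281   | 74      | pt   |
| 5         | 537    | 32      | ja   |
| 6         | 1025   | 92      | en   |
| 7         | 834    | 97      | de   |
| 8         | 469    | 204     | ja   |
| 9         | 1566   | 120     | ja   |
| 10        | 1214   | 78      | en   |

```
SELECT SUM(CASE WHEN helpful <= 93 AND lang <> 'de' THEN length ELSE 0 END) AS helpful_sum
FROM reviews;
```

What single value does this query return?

4057

review_id=2: ✗
review_id=3: ✗
review_id=4: ✓ → 1281
review_id=5: ✓ → 537
review_id=6: ✓ → 1025
review_id=7: ✗
review_id=8: ✗
review_id=9: ✗
review_id=10: ✓ → 1214
helpful_sum = 1281 + 537 + 1025 + 1214 = 4057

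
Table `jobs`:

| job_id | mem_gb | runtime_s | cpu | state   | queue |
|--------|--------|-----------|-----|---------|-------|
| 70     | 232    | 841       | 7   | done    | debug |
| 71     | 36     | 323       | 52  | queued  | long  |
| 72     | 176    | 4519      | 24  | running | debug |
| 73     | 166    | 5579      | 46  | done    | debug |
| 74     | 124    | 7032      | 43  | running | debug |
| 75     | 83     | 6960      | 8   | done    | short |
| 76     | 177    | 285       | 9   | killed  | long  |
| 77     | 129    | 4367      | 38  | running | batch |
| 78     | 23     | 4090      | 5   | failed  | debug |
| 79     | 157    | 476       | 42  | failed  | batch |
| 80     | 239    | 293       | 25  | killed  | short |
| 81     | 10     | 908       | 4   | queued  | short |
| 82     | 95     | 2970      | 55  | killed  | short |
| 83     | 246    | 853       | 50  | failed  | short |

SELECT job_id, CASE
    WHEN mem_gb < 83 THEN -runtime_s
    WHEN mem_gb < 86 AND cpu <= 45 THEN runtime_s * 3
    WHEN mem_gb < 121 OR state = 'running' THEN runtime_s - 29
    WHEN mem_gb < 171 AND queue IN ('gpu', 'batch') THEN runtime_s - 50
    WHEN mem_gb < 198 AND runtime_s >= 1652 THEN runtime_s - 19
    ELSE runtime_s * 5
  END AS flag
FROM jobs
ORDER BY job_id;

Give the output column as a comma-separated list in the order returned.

job_id=70: ELSE → 4205
job_id=71: mem_gb < 83 → -323
job_id=72: mem_gb < 121 OR state = 'running' → 4490
job_id=73: mem_gb < 198 AND runtime_s >= 1652 → 5560
job_id=74: mem_gb < 121 OR state = 'running' → 7003
job_id=75: mem_gb < 86 AND cpu <= 45 → 20880
job_id=76: ELSE → 1425
job_id=77: mem_gb < 121 OR state = 'running' → 4338
job_id=78: mem_gb < 83 → -4090
job_id=79: mem_gb < 171 AND queue IN ('gpu', 'batch') → 426
job_id=80: ELSE → 1465
job_id=81: mem_gb < 83 → -908
job_id=82: mem_gb < 121 OR state = 'running' → 2941
job_id=83: ELSE → 4265

4205, -323, 4490, 5560, 7003, 20880, 1425, 4338, -4090, 426, 1465, -908, 2941, 4265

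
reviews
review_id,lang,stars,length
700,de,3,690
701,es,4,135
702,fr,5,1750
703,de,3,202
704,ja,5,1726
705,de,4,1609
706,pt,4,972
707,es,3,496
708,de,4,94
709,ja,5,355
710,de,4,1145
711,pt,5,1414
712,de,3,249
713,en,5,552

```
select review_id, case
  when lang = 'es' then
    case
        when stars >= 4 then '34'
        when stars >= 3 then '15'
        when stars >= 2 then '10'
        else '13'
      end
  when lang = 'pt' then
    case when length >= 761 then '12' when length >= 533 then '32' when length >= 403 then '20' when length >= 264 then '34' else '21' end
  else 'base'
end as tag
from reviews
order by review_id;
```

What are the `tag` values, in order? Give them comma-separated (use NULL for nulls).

review_id=700: lang='de' → outer ELSE → base
review_id=701: lang='es' → inner[stars >= 4] → 34
review_id=702: lang='fr' → outer ELSE → base
review_id=703: lang='de' → outer ELSE → base
review_id=704: lang='ja' → outer ELSE → base
review_id=705: lang='de' → outer ELSE → base
review_id=706: lang='pt' → inner[length >= 761] → 12
review_id=707: lang='es' → inner[stars >= 3] → 15
review_id=708: lang='de' → outer ELSE → base
review_id=709: lang='ja' → outer ELSE → base
review_id=710: lang='de' → outer ELSE → base
review_id=711: lang='pt' → inner[length >= 761] → 12
review_id=712: lang='de' → outer ELSE → base
review_id=713: lang='en' → outer ELSE → base

base, 34, base, base, base, base, 12, 15, base, base, base, 12, base, base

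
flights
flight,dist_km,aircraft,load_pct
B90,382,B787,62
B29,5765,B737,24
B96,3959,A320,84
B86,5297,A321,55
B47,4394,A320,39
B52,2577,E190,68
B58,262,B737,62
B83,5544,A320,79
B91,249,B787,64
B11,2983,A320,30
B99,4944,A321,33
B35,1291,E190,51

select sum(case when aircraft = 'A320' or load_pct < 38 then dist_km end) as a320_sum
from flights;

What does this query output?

flight=B90: ✗
flight=B29: ✓ → 5765
flight=B96: ✓ → 3959
flight=B86: ✗
flight=B47: ✓ → 4394
flight=B52: ✗
flight=B58: ✗
flight=B83: ✓ → 5544
flight=B91: ✗
flight=B11: ✓ → 2983
flight=B99: ✓ → 4944
flight=B35: ✗
a320_sum = 5765 + 3959 + 4394 + 5544 + 2983 + 4944 = 27589

27589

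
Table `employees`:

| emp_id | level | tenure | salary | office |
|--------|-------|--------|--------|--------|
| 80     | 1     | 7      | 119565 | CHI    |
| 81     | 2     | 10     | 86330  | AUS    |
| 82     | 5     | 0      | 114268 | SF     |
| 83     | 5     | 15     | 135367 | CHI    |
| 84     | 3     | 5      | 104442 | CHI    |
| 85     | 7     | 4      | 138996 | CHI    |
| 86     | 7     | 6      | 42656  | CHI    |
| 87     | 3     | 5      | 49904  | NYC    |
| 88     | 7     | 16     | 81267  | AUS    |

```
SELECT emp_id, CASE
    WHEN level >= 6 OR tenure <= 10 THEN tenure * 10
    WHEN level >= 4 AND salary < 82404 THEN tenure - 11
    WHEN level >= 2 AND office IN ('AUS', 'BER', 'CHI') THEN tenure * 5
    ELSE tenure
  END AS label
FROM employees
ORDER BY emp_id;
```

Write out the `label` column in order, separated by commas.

70, 100, 0, 75, 50, 40, 60, 50, 160

emp_id=80: level >= 6 OR tenure <= 10 → 70
emp_id=81: level >= 6 OR tenure <= 10 → 100
emp_id=82: level >= 6 OR tenure <= 10 → 0
emp_id=83: level >= 2 AND office IN ('AUS', 'BER', 'CHI') → 75
emp_id=84: level >= 6 OR tenure <= 10 → 50
emp_id=85: level >= 6 OR tenure <= 10 → 40
emp_id=86: level >= 6 OR tenure <= 10 → 60
emp_id=87: level >= 6 OR tenure <= 10 → 50
emp_id=88: level >= 6 OR tenure <= 10 → 160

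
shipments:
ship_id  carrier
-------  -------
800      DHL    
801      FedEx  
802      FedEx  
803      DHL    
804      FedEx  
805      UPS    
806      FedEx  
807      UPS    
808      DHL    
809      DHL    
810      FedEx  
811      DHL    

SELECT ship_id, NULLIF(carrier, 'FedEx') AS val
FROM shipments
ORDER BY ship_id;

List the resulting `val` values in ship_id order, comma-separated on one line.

ship_id=800: carrier=DHL vs FedEx: differ → DHL
ship_id=801: carrier=FedEx vs FedEx: equal → NULL
ship_id=802: carrier=FedEx vs FedEx: equal → NULL
ship_id=803: carrier=DHL vs FedEx: differ → DHL
ship_id=804: carrier=FedEx vs FedEx: equal → NULL
ship_id=805: carrier=UPS vs FedEx: differ → UPS
ship_id=806: carrier=FedEx vs FedEx: equal → NULL
ship_id=807: carrier=UPS vs FedEx: differ → UPS
ship_id=808: carrier=DHL vs FedEx: differ → DHL
ship_id=809: carrier=DHL vs FedEx: differ → DHL
ship_id=810: carrier=FedEx vs FedEx: equal → NULL
ship_id=811: carrier=DHL vs FedEx: differ → DHL

DHL, NULL, NULL, DHL, NULL, UPS, NULL, UPS, DHL, DHL, NULL, DHL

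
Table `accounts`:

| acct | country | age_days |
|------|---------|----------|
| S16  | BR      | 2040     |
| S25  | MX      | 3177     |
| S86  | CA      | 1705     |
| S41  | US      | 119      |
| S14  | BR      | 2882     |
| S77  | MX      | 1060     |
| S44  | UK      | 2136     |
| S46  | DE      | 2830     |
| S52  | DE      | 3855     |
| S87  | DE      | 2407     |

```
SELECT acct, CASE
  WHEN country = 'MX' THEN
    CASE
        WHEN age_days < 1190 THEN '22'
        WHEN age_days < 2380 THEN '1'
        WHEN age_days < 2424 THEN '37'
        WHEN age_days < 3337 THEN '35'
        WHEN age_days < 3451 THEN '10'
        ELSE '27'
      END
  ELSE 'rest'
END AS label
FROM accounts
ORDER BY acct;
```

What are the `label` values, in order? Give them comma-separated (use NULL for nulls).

acct=S14: country='BR' → outer ELSE → rest
acct=S16: country='BR' → outer ELSE → rest
acct=S25: country='MX' → inner[age_days < 3337] → 35
acct=S41: country='US' → outer ELSE → rest
acct=S44: country='UK' → outer ELSE → rest
acct=S46: country='DE' → outer ELSE → rest
acct=S52: country='DE' → outer ELSE → rest
acct=S77: country='MX' → inner[age_days < 1190] → 22
acct=S86: country='CA' → outer ELSE → rest
acct=S87: country='DE' → outer ELSE → rest

rest, rest, 35, rest, rest, rest, rest, 22, rest, rest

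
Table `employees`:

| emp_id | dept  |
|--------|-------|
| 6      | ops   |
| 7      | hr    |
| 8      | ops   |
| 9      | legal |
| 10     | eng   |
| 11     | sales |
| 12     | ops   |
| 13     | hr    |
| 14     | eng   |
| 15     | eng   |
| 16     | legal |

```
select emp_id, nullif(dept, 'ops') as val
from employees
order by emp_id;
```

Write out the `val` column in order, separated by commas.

NULL, hr, NULL, legal, eng, sales, NULL, hr, eng, eng, legal

emp_id=6: dept=ops vs ops: equal → NULL
emp_id=7: dept=hr vs ops: differ → hr
emp_id=8: dept=ops vs ops: equal → NULL
emp_id=9: dept=legal vs ops: differ → legal
emp_id=10: dept=eng vs ops: differ → eng
emp_id=11: dept=sales vs ops: differ → sales
emp_id=12: dept=ops vs ops: equal → NULL
emp_id=13: dept=hr vs ops: differ → hr
emp_id=14: dept=eng vs ops: differ → eng
emp_id=15: dept=eng vs ops: differ → eng
emp_id=16: dept=legal vs ops: differ → legal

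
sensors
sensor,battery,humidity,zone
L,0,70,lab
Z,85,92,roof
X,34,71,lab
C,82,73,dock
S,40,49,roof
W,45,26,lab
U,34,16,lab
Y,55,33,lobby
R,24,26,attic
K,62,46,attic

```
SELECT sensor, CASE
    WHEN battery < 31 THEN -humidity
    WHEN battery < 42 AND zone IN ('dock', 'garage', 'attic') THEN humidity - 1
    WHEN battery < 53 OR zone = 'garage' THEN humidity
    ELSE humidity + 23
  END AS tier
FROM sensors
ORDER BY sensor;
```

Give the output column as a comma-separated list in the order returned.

96, 69, -70, -26, 49, 16, 26, 71, 56, 115

sensor=C: ELSE → 96
sensor=K: ELSE → 69
sensor=L: battery < 31 → -70
sensor=R: battery < 31 → -26
sensor=S: battery < 53 OR zone = 'garage' → 49
sensor=U: battery < 53 OR zone = 'garage' → 16
sensor=W: battery < 53 OR zone = 'garage' → 26
sensor=X: battery < 53 OR zone = 'garage' → 71
sensor=Y: ELSE → 56
sensor=Z: ELSE → 115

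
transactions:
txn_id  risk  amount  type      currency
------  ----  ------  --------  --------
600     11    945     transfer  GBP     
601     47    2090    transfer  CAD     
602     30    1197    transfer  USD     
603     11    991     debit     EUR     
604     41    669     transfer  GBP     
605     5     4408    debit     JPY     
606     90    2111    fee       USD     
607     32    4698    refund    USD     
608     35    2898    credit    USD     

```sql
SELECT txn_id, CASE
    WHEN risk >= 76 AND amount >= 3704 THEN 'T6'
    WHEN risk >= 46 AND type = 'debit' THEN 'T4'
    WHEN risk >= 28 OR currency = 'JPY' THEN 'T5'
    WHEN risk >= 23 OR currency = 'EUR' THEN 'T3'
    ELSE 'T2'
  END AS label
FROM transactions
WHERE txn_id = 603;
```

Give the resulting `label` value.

T3

txn_id = 603: risk=11, amount=991, type=debit, currency=EUR.
risk >= 76 AND amount >= 3704 → false
risk >= 46 AND type = 'debit' → false
risk >= 28 OR currency = 'JPY' → false
risk >= 23 OR currency = 'EUR' → true → T3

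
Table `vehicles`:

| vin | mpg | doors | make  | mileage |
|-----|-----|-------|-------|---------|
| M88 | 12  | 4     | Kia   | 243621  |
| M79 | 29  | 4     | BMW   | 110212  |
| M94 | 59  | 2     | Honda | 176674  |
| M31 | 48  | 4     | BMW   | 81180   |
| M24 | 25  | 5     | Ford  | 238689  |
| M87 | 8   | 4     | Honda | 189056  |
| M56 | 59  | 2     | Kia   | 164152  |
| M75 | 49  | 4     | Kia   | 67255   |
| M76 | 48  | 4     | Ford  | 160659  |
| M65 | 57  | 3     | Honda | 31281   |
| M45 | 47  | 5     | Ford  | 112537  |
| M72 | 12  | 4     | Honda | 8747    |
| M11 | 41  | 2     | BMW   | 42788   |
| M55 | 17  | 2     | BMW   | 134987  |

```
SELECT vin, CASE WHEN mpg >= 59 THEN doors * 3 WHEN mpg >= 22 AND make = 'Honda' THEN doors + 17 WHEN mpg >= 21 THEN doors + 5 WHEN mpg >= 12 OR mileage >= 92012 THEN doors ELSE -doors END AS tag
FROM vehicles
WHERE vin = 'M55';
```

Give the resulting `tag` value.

2

vin = M55: mpg=17, doors=2, make=BMW, mileage=134987.
mpg >= 59 → false
mpg >= 22 AND make = 'Honda' → false
mpg >= 21 → false
mpg >= 12 OR mileage >= 92012 → true → 2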